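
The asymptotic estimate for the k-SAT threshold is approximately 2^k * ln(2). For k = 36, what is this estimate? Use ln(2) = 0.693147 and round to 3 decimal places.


Using the asymptotic formula: threshold ~ 2^k * ln(2).
2^36 = 68719476736.
68719476736 * 0.693147 = 47632699141.128.

47632699141.128


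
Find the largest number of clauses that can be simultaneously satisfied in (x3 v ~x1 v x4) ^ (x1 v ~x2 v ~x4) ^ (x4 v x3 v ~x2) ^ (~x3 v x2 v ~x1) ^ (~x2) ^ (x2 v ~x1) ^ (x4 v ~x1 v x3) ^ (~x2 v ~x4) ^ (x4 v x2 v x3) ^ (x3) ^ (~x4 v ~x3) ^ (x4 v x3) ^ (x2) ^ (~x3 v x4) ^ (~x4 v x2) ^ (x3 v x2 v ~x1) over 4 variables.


Enumerate all 16 truth assignments.
For each, count how many of the 16 clauses are satisfied.
The formula is not fully satisfiable, so the maximum is below 16.
Maximum simultaneously satisfiable clauses = 14.

14


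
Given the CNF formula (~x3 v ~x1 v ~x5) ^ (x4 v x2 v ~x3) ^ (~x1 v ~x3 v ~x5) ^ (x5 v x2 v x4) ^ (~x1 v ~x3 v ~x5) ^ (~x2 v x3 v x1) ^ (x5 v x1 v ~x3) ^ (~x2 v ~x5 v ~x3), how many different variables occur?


Identify each distinct variable in the formula.
Variables found: x1, x2, x3, x4, x5.
Total distinct variables = 5.

5


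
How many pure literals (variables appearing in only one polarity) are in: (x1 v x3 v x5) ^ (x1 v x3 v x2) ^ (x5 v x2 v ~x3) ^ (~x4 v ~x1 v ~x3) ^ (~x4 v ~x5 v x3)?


A pure literal appears in only one polarity across all clauses.
Pure literals: x2 (positive only), x4 (negative only).
Count = 2.

2


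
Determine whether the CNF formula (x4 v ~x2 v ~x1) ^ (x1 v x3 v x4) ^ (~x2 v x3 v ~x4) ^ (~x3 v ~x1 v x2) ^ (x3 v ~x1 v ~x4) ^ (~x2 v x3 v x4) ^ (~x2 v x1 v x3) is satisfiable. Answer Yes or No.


Check all 16 possible truth assignments.
Number of satisfying assignments found: 7.
The formula is satisfiable.

Yes


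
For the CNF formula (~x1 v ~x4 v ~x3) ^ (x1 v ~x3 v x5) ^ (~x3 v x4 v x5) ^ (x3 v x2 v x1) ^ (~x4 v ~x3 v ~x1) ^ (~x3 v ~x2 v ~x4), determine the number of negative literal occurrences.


Scan each clause for negated literals.
Clause 1: 3 negative; Clause 2: 1 negative; Clause 3: 1 negative; Clause 4: 0 negative; Clause 5: 3 negative; Clause 6: 3 negative.
Total negative literal occurrences = 11.

11


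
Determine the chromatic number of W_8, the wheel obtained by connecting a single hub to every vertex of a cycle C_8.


W_8 consists of the cycle C_8 together with a hub vertex adjacent to every cycle vertex.
The cycle C_8 needs 2 colors (even cycle -> 2).
The hub is adjacent to every cycle vertex, so it must receive a new color distinct from all of them.
Chromatic number = 2 + 1 = 3.

3


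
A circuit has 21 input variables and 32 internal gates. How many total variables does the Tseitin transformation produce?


The Tseitin transformation introduces one auxiliary variable per gate.
Total variables = inputs + gates = 21 + 32 = 53.

53


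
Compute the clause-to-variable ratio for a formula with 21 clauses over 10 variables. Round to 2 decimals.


Clause-to-variable ratio = clauses / variables.
21 / 10 = 2.1.

2.1


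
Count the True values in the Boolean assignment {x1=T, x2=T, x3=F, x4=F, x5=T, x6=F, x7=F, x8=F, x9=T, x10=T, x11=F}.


The weight is the number of variables assigned True.
True variables: x1, x2, x5, x9, x10.
Weight = 5.

5


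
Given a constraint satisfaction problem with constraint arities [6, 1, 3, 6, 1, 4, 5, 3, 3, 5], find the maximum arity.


The arities are: 6, 1, 3, 6, 1, 4, 5, 3, 3, 5.
Scan for the maximum value.
Maximum arity = 6.

6


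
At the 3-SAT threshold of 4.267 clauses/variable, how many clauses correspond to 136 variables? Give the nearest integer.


The 3-SAT phase transition occurs at approximately 4.267 clauses per variable.
m = 4.267 * 136 = 580.312.
Rounded to nearest integer: 580.

580


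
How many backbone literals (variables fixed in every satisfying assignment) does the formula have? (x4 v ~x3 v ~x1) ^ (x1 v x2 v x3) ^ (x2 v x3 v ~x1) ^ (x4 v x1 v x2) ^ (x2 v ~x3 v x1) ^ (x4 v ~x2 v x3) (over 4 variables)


Find all satisfying assignments: 6 model(s).
Check which variables have the same value in every model.
No variable is fixed across all models.
Backbone size = 0.

0


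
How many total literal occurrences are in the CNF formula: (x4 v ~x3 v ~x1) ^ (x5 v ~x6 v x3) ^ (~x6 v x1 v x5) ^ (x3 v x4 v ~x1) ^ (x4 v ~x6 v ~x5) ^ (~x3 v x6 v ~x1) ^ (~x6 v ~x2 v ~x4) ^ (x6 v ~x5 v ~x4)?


Clause lengths: 3, 3, 3, 3, 3, 3, 3, 3.
Sum = 3 + 3 + 3 + 3 + 3 + 3 + 3 + 3 = 24.

24


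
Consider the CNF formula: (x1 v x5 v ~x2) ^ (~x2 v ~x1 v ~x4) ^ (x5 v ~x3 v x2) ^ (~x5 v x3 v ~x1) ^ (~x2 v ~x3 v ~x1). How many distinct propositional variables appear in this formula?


Identify each distinct variable in the formula.
Variables found: x1, x2, x3, x4, x5.
Total distinct variables = 5.

5


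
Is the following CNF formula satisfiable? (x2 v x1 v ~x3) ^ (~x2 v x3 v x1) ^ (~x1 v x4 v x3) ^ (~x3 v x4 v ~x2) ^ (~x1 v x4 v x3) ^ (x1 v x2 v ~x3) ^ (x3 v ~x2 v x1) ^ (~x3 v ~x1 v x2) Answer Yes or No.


Check all 16 possible truth assignments.
Number of satisfying assignments found: 6.
The formula is satisfiable.

Yes


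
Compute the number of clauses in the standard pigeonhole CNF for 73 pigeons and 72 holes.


The PHP encoding has two parts:
1) At-least-one-hole clauses: 73 (one per pigeon, each with 72 literals).
2) At-most-one-pigeon-per-hole clauses: 72 holes * C(73,2) = 72 * 2628 = 189216.
Total clauses = 73 + 189216 = 189289.

189289


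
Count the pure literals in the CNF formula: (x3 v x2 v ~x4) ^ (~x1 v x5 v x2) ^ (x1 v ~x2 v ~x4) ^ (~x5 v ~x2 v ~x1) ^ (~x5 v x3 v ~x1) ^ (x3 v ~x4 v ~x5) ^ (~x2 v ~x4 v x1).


A pure literal appears in only one polarity across all clauses.
Pure literals: x3 (positive only), x4 (negative only).
Count = 2.

2


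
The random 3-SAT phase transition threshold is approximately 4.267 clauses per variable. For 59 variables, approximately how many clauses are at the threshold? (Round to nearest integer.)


The 3-SAT phase transition occurs at approximately 4.267 clauses per variable.
m = 4.267 * 59 = 251.753.
Rounded to nearest integer: 252.

252


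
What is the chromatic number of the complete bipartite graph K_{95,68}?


K_{95,68} is bipartite by definition: the two parts are independent sets, with every edge crossing between them.
Color all vertices in one part with color 1 and all vertices in the other part with color 2.
Since the graph has at least one edge, one color does not suffice.
Chromatic number = 2.

2


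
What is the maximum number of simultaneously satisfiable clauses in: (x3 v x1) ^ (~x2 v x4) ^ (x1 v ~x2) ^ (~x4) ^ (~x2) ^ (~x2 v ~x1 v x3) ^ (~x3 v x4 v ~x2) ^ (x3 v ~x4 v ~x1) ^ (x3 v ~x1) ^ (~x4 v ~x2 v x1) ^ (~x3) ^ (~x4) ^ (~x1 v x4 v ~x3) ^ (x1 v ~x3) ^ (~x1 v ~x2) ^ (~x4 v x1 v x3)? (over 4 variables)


Enumerate all 16 truth assignments.
For each, count how many of the 16 clauses are satisfied.
The formula is not fully satisfiable, so the maximum is below 16.
Maximum simultaneously satisfiable clauses = 15.

15


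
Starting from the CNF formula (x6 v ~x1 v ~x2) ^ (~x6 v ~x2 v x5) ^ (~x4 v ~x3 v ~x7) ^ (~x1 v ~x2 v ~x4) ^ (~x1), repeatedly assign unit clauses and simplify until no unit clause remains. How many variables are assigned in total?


Unit propagation repeatedly assigns the literal in any unit clause, then simplifies.
Assignments in order: x1 = F.
No further unit clauses remain.
Total variables assigned = 1.

1


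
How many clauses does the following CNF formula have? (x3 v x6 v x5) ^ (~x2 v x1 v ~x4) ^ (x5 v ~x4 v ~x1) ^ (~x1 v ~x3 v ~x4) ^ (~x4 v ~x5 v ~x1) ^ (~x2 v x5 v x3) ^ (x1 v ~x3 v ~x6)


Each group enclosed in parentheses joined by ^ is one clause.
Counting the conjuncts: 7 clauses.

7


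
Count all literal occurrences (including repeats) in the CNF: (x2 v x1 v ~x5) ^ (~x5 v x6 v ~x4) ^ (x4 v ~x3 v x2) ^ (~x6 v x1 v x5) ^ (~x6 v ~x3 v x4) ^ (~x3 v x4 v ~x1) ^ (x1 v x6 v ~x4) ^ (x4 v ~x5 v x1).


Clause lengths: 3, 3, 3, 3, 3, 3, 3, 3.
Sum = 3 + 3 + 3 + 3 + 3 + 3 + 3 + 3 = 24.

24


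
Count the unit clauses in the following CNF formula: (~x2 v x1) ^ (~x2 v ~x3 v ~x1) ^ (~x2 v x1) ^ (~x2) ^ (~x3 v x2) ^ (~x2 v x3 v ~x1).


A unit clause contains exactly one literal.
Unit clauses found: (~x2).
Count = 1.

1


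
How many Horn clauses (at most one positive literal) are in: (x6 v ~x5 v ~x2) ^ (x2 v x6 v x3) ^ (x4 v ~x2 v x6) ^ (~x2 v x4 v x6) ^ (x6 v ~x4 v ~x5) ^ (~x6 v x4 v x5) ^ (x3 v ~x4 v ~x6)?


A Horn clause has at most one positive literal.
Clause 1: 1 positive lit(s) -> Horn
Clause 2: 3 positive lit(s) -> not Horn
Clause 3: 2 positive lit(s) -> not Horn
Clause 4: 2 positive lit(s) -> not Horn
Clause 5: 1 positive lit(s) -> Horn
Clause 6: 2 positive lit(s) -> not Horn
Clause 7: 1 positive lit(s) -> Horn
Total Horn clauses = 3.

3


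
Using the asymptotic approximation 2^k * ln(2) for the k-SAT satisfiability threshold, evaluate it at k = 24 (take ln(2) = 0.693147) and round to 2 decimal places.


Using the asymptotic formula: threshold ~ 2^k * ln(2).
2^24 = 16777216.
16777216 * 0.693147 = 11629076.94.

11629076.94


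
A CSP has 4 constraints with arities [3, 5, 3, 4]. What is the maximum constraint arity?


The arities are: 3, 5, 3, 4.
Scan for the maximum value.
Maximum arity = 5.

5


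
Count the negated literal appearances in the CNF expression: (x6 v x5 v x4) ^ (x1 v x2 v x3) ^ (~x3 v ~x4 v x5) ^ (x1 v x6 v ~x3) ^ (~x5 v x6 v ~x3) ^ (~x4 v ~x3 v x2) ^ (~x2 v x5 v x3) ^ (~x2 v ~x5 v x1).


Scan each clause for negated literals.
Clause 1: 0 negative; Clause 2: 0 negative; Clause 3: 2 negative; Clause 4: 1 negative; Clause 5: 2 negative; Clause 6: 2 negative; Clause 7: 1 negative; Clause 8: 2 negative.
Total negative literal occurrences = 10.

10


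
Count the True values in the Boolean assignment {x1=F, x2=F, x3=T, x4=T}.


The weight is the number of variables assigned True.
True variables: x3, x4.
Weight = 2.

2


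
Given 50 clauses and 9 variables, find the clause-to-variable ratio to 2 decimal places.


Clause-to-variable ratio = clauses / variables.
50 / 9 = 5.56.

5.56


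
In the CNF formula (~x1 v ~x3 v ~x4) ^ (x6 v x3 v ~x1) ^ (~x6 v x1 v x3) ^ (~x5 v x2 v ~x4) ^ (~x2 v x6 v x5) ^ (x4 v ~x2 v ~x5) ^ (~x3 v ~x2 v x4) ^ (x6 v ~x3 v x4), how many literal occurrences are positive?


Scan each clause for unnegated literals.
Clause 1: 0 positive; Clause 2: 2 positive; Clause 3: 2 positive; Clause 4: 1 positive; Clause 5: 2 positive; Clause 6: 1 positive; Clause 7: 1 positive; Clause 8: 2 positive.
Total positive literal occurrences = 11.

11


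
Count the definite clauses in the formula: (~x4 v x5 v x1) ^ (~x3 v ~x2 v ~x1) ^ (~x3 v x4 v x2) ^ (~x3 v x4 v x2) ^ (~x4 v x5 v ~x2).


A definite clause has exactly one positive literal.
Clause 1: 2 positive -> not definite
Clause 2: 0 positive -> not definite
Clause 3: 2 positive -> not definite
Clause 4: 2 positive -> not definite
Clause 5: 1 positive -> definite
Definite clause count = 1.

1


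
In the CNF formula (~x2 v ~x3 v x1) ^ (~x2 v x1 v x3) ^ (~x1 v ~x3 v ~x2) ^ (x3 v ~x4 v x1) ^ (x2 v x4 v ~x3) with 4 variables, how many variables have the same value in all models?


Find all satisfying assignments: 7 model(s).
Check which variables have the same value in every model.
No variable is fixed across all models.
Backbone size = 0.

0


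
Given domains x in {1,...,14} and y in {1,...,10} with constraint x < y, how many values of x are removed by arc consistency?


For the constraint x < y, x needs a supporting value in y's domain.
x can be at most 9 (one less than y's maximum).
Valid x values from domain: 9 out of 14.
Pruned = 14 - 9 = 5.

5


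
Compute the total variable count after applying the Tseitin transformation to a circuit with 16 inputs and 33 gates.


The Tseitin transformation introduces one auxiliary variable per gate.
Total variables = inputs + gates = 16 + 33 = 49.

49


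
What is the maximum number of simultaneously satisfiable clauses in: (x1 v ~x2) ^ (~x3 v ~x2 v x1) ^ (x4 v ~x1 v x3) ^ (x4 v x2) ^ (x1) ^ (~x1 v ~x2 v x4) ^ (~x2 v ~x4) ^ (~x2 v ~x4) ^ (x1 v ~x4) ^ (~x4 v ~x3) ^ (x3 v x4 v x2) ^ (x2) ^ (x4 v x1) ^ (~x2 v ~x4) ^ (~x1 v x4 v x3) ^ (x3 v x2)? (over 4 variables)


Enumerate all 16 truth assignments.
For each, count how many of the 16 clauses are satisfied.
The formula is not fully satisfiable, so the maximum is below 16.
Maximum simultaneously satisfiable clauses = 15.

15


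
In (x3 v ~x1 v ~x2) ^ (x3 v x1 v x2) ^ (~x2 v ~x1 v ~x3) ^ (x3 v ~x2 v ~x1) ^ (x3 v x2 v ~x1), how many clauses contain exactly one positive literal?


A definite clause has exactly one positive literal.
Clause 1: 1 positive -> definite
Clause 2: 3 positive -> not definite
Clause 3: 0 positive -> not definite
Clause 4: 1 positive -> definite
Clause 5: 2 positive -> not definite
Definite clause count = 2.

2


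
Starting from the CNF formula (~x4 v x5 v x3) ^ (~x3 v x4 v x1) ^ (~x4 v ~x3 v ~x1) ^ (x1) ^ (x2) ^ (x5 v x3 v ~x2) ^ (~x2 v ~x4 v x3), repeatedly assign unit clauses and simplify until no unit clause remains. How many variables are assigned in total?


Unit propagation repeatedly assigns the literal in any unit clause, then simplifies.
Assignments in order: x1 = T, x2 = T.
No further unit clauses remain.
Total variables assigned = 2.

2


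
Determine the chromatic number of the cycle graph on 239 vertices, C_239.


An odd cycle cannot be 2-colored: alternating two colors around the cycle returns to the start with a conflict.
Since 239 is odd, three colors are required (and three suffice).
Chromatic number = 3.

3


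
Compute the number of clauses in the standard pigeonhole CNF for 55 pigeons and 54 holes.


The PHP encoding has two parts:
1) At-least-one-hole clauses: 55 (one per pigeon, each with 54 literals).
2) At-most-one-pigeon-per-hole clauses: 54 holes * C(55,2) = 54 * 1485 = 80190.
Total clauses = 55 + 80190 = 80245.

80245


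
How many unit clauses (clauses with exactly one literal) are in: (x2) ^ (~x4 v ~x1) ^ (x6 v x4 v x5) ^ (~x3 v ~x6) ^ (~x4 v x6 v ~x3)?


A unit clause contains exactly one literal.
Unit clauses found: (x2).
Count = 1.

1


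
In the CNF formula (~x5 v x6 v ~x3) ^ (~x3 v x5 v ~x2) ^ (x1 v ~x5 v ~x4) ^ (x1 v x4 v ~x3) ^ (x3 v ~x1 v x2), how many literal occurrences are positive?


Scan each clause for unnegated literals.
Clause 1: 1 positive; Clause 2: 1 positive; Clause 3: 1 positive; Clause 4: 2 positive; Clause 5: 2 positive.
Total positive literal occurrences = 7.

7


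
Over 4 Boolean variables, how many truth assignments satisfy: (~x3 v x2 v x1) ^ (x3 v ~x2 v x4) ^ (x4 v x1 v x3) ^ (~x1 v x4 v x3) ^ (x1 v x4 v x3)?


Enumerate all 16 truth assignments over 4 variables.
Test each against every clause.
Satisfying assignments found: 10.

10


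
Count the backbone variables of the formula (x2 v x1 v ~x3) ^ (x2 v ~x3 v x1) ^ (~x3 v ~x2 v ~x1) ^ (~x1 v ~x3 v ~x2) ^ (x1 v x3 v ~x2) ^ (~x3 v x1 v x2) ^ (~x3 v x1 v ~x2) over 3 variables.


Find all satisfying assignments: 4 model(s).
Check which variables have the same value in every model.
No variable is fixed across all models.
Backbone size = 0.

0


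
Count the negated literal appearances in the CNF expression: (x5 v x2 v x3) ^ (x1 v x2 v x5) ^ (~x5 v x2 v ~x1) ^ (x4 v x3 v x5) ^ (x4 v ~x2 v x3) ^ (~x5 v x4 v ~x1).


Scan each clause for negated literals.
Clause 1: 0 negative; Clause 2: 0 negative; Clause 3: 2 negative; Clause 4: 0 negative; Clause 5: 1 negative; Clause 6: 2 negative.
Total negative literal occurrences = 5.

5


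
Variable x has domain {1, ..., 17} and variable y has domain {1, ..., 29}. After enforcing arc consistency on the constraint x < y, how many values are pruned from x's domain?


For the constraint x < y, x needs a supporting value in y's domain.
x can be at most 28 (one less than y's maximum).
Valid x values from domain: 17 out of 17.
Pruned = 17 - 17 = 0.

0


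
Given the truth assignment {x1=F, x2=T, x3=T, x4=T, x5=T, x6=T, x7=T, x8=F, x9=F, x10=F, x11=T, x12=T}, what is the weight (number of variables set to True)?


The weight is the number of variables assigned True.
True variables: x2, x3, x4, x5, x6, x7, x11, x12.
Weight = 8.

8


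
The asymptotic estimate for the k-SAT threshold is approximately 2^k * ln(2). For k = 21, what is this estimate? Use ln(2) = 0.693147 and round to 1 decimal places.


Using the asymptotic formula: threshold ~ 2^k * ln(2).
2^21 = 2097152.
2097152 * 0.693147 = 1453634.6.

1453634.6


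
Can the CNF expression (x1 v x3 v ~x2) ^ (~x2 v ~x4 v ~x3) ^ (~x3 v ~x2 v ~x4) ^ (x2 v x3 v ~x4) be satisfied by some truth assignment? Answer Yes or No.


Check all 16 possible truth assignments.
Number of satisfying assignments found: 10.
The formula is satisfiable.

Yes


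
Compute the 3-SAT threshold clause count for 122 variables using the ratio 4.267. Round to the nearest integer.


The 3-SAT phase transition occurs at approximately 4.267 clauses per variable.
m = 4.267 * 122 = 520.574.
Rounded to nearest integer: 521.

521


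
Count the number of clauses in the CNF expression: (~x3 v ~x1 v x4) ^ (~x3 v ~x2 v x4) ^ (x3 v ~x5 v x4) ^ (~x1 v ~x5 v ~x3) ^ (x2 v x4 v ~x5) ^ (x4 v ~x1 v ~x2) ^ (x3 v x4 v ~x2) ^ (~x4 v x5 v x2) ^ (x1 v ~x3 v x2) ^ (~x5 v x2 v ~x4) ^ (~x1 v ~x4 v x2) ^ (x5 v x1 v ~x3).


Each group enclosed in parentheses joined by ^ is one clause.
Counting the conjuncts: 12 clauses.

12


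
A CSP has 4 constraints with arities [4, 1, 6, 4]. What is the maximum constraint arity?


The arities are: 4, 1, 6, 4.
Scan for the maximum value.
Maximum arity = 6.

6


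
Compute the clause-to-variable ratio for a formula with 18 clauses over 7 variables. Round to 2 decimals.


Clause-to-variable ratio = clauses / variables.
18 / 7 = 2.57.

2.57


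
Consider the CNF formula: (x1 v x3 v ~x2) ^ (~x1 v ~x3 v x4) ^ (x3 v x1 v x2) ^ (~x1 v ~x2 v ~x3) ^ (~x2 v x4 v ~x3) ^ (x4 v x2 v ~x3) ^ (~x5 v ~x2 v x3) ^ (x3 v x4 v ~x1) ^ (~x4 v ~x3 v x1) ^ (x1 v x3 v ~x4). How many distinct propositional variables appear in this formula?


Identify each distinct variable in the formula.
Variables found: x1, x2, x3, x4, x5.
Total distinct variables = 5.

5


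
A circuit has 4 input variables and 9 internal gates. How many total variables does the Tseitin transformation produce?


The Tseitin transformation introduces one auxiliary variable per gate.
Total variables = inputs + gates = 4 + 9 = 13.

13


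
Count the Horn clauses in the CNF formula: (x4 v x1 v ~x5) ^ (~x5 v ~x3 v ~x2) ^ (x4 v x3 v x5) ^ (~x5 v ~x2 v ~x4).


A Horn clause has at most one positive literal.
Clause 1: 2 positive lit(s) -> not Horn
Clause 2: 0 positive lit(s) -> Horn
Clause 3: 3 positive lit(s) -> not Horn
Clause 4: 0 positive lit(s) -> Horn
Total Horn clauses = 2.

2


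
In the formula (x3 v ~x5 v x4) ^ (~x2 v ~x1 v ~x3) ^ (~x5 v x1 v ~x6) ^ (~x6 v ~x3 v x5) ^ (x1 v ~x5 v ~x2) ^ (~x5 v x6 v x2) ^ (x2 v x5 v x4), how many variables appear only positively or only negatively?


A pure literal appears in only one polarity across all clauses.
Pure literals: x4 (positive only).
Count = 1.

1


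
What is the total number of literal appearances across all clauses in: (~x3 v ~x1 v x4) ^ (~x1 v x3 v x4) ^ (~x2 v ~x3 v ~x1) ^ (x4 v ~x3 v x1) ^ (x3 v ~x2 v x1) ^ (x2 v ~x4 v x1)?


Clause lengths: 3, 3, 3, 3, 3, 3.
Sum = 3 + 3 + 3 + 3 + 3 + 3 = 18.

18


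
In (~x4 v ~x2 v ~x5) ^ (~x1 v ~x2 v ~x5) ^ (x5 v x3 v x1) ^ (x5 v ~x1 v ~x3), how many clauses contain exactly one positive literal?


A definite clause has exactly one positive literal.
Clause 1: 0 positive -> not definite
Clause 2: 0 positive -> not definite
Clause 3: 3 positive -> not definite
Clause 4: 1 positive -> definite
Definite clause count = 1.

1


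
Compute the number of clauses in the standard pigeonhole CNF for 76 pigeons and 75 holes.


The PHP encoding has two parts:
1) At-least-one-hole clauses: 76 (one per pigeon, each with 75 literals).
2) At-most-one-pigeon-per-hole clauses: 75 holes * C(76,2) = 75 * 2850 = 213750.
Total clauses = 76 + 213750 = 213826.

213826


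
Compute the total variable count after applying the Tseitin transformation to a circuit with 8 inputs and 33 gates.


The Tseitin transformation introduces one auxiliary variable per gate.
Total variables = inputs + gates = 8 + 33 = 41.

41


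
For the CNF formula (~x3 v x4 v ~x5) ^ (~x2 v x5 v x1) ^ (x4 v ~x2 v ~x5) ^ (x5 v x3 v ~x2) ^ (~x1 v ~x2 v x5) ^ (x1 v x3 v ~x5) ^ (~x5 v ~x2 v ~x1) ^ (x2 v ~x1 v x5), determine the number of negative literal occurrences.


Scan each clause for negated literals.
Clause 1: 2 negative; Clause 2: 1 negative; Clause 3: 2 negative; Clause 4: 1 negative; Clause 5: 2 negative; Clause 6: 1 negative; Clause 7: 3 negative; Clause 8: 1 negative.
Total negative literal occurrences = 13.

13


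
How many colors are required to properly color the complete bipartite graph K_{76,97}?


K_{76,97} is bipartite by definition: the two parts are independent sets, with every edge crossing between them.
Color all vertices in one part with color 1 and all vertices in the other part with color 2.
Since the graph has at least one edge, one color does not suffice.
Chromatic number = 2.

2


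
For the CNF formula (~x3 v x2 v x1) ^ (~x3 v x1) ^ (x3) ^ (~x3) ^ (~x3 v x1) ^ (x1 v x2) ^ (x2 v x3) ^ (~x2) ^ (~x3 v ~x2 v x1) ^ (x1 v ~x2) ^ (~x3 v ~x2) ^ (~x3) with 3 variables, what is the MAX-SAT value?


Enumerate all 8 truth assignments.
For each, count how many of the 12 clauses are satisfied.
The formula is not fully satisfiable, so the maximum is below 12.
Maximum simultaneously satisfiable clauses = 10.

10


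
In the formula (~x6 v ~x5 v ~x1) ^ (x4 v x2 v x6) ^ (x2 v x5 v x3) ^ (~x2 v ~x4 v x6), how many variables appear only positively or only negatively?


A pure literal appears in only one polarity across all clauses.
Pure literals: x1 (negative only), x3 (positive only).
Count = 2.

2


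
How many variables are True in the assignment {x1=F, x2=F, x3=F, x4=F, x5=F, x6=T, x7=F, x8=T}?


The weight is the number of variables assigned True.
True variables: x6, x8.
Weight = 2.

2


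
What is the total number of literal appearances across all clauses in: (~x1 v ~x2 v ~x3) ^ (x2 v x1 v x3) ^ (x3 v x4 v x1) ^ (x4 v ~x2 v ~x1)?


Clause lengths: 3, 3, 3, 3.
Sum = 3 + 3 + 3 + 3 = 12.

12


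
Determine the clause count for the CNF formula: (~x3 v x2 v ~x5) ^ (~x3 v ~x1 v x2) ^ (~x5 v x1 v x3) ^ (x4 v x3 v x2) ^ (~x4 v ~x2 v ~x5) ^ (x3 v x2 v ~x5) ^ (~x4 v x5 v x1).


Each group enclosed in parentheses joined by ^ is one clause.
Counting the conjuncts: 7 clauses.

7


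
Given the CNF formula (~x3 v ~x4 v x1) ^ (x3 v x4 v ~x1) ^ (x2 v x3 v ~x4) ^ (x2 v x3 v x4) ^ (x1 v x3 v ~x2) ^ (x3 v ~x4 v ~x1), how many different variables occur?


Identify each distinct variable in the formula.
Variables found: x1, x2, x3, x4.
Total distinct variables = 4.

4


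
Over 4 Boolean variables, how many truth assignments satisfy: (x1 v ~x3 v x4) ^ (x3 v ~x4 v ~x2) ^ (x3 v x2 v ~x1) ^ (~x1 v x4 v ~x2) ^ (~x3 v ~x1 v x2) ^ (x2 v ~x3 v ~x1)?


Enumerate all 16 truth assignments over 4 variables.
Test each against every clause.
Satisfying assignments found: 6.

6


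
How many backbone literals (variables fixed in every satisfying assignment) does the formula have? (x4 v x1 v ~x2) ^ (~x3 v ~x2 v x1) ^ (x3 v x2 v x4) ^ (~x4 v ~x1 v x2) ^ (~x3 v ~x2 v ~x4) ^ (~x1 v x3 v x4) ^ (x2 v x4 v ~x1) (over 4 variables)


Find all satisfying assignments: 6 model(s).
Check which variables have the same value in every model.
No variable is fixed across all models.
Backbone size = 0.

0


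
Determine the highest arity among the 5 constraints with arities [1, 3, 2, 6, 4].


The arities are: 1, 3, 2, 6, 4.
Scan for the maximum value.
Maximum arity = 6.

6


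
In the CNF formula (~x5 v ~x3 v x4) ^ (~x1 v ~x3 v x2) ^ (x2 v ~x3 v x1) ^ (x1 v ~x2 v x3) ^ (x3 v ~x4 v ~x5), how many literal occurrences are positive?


Scan each clause for unnegated literals.
Clause 1: 1 positive; Clause 2: 1 positive; Clause 3: 2 positive; Clause 4: 2 positive; Clause 5: 1 positive.
Total positive literal occurrences = 7.

7


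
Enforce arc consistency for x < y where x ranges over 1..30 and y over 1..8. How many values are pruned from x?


For the constraint x < y, x needs a supporting value in y's domain.
x can be at most 7 (one less than y's maximum).
Valid x values from domain: 7 out of 30.
Pruned = 30 - 7 = 23.

23


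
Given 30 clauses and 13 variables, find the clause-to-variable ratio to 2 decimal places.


Clause-to-variable ratio = clauses / variables.
30 / 13 = 2.31.

2.31


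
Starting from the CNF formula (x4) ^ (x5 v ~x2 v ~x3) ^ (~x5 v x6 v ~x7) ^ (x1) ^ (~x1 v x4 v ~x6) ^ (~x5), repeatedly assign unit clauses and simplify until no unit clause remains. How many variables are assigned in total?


Unit propagation repeatedly assigns the literal in any unit clause, then simplifies.
Assignments in order: x4 = T, x1 = T, x5 = F.
No further unit clauses remain.
Total variables assigned = 3.

3


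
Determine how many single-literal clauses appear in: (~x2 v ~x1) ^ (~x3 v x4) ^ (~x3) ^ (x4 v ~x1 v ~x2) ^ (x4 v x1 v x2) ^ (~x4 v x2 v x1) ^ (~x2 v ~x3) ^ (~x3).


A unit clause contains exactly one literal.
Unit clauses found: (~x3), (~x3).
Count = 2.

2


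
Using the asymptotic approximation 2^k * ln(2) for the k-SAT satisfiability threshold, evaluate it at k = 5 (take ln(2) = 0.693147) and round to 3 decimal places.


Using the asymptotic formula: threshold ~ 2^k * ln(2).
2^5 = 32.
32 * 0.693147 = 22.181.

22.181


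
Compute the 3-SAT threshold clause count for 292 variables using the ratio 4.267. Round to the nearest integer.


The 3-SAT phase transition occurs at approximately 4.267 clauses per variable.
m = 4.267 * 292 = 1245.964.
Rounded to nearest integer: 1246.

1246


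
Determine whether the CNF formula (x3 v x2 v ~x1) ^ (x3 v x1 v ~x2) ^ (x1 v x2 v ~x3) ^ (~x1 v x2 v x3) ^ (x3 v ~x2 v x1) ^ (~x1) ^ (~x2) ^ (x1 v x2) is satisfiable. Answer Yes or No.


Check all 8 possible truth assignments.
Number of satisfying assignments found: 0.
The formula is unsatisfiable.

No


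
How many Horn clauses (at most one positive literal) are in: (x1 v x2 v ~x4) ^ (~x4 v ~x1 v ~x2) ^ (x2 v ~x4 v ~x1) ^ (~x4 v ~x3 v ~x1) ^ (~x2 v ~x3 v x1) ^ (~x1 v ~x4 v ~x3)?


A Horn clause has at most one positive literal.
Clause 1: 2 positive lit(s) -> not Horn
Clause 2: 0 positive lit(s) -> Horn
Clause 3: 1 positive lit(s) -> Horn
Clause 4: 0 positive lit(s) -> Horn
Clause 5: 1 positive lit(s) -> Horn
Clause 6: 0 positive lit(s) -> Horn
Total Horn clauses = 5.

5


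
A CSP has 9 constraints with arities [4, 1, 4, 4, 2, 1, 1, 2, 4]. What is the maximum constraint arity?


The arities are: 4, 1, 4, 4, 2, 1, 1, 2, 4.
Scan for the maximum value.
Maximum arity = 4.

4


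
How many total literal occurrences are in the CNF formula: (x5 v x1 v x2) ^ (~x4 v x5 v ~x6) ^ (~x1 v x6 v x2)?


Clause lengths: 3, 3, 3.
Sum = 3 + 3 + 3 = 9.

9


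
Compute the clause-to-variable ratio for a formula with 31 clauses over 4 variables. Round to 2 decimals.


Clause-to-variable ratio = clauses / variables.
31 / 4 = 7.75.

7.75


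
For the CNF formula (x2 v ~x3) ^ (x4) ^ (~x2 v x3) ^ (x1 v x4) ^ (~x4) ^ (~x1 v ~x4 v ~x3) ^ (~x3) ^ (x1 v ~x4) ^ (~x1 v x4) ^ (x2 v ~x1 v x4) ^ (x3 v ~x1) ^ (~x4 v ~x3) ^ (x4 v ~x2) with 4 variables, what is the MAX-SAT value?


Enumerate all 16 truth assignments.
For each, count how many of the 13 clauses are satisfied.
The formula is not fully satisfiable, so the maximum is below 13.
Maximum simultaneously satisfiable clauses = 11.

11


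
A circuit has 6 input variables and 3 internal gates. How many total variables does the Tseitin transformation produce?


The Tseitin transformation introduces one auxiliary variable per gate.
Total variables = inputs + gates = 6 + 3 = 9.

9


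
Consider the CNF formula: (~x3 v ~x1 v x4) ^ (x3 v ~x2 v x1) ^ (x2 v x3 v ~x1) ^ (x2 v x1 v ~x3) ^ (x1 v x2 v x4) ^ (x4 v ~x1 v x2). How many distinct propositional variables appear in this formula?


Identify each distinct variable in the formula.
Variables found: x1, x2, x3, x4.
Total distinct variables = 4.

4


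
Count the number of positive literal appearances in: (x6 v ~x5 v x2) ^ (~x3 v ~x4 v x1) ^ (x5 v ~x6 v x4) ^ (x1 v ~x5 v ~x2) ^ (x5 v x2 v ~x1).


Scan each clause for unnegated literals.
Clause 1: 2 positive; Clause 2: 1 positive; Clause 3: 2 positive; Clause 4: 1 positive; Clause 5: 2 positive.
Total positive literal occurrences = 8.

8


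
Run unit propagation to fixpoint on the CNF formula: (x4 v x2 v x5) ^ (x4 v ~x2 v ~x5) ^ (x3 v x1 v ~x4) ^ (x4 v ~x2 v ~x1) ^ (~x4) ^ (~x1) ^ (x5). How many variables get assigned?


Unit propagation repeatedly assigns the literal in any unit clause, then simplifies.
Assignments in order: x4 = F, x1 = F, x5 = T, x2 = F.
No further unit clauses remain.
Total variables assigned = 4.

4


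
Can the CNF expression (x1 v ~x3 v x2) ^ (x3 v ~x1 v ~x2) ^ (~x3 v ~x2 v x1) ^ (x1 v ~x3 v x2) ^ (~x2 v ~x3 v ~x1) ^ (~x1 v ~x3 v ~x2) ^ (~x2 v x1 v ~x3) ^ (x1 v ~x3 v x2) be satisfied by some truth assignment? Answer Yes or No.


Check all 8 possible truth assignments.
Number of satisfying assignments found: 4.
The formula is satisfiable.

Yes


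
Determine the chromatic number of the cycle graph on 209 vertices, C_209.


An odd cycle cannot be 2-colored: alternating two colors around the cycle returns to the start with a conflict.
Since 209 is odd, three colors are required (and three suffice).
Chromatic number = 3.

3


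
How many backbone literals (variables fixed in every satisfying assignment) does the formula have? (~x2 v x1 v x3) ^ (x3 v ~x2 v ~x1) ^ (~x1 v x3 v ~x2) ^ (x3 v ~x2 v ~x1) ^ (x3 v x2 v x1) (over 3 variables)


Find all satisfying assignments: 5 model(s).
Check which variables have the same value in every model.
No variable is fixed across all models.
Backbone size = 0.

0


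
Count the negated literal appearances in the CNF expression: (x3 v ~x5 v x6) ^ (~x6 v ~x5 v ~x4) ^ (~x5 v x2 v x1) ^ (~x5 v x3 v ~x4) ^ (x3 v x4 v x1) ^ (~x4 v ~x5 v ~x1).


Scan each clause for negated literals.
Clause 1: 1 negative; Clause 2: 3 negative; Clause 3: 1 negative; Clause 4: 2 negative; Clause 5: 0 negative; Clause 6: 3 negative.
Total negative literal occurrences = 10.

10


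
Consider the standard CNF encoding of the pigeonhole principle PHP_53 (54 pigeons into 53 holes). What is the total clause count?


The PHP encoding has two parts:
1) At-least-one-hole clauses: 54 (one per pigeon, each with 53 literals).
2) At-most-one-pigeon-per-hole clauses: 53 holes * C(54,2) = 53 * 1431 = 75843.
Total clauses = 54 + 75843 = 75897.

75897


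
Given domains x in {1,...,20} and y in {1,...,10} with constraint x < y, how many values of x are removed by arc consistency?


For the constraint x < y, x needs a supporting value in y's domain.
x can be at most 9 (one less than y's maximum).
Valid x values from domain: 9 out of 20.
Pruned = 20 - 9 = 11.

11


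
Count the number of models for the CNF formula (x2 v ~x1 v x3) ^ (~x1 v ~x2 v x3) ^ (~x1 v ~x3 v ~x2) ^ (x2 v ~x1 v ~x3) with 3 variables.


Enumerate all 8 truth assignments over 3 variables.
Test each against every clause.
Satisfying assignments found: 4.

4


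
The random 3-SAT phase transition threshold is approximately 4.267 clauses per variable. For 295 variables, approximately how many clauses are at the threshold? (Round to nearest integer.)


The 3-SAT phase transition occurs at approximately 4.267 clauses per variable.
m = 4.267 * 295 = 1258.765.
Rounded to nearest integer: 1259.

1259


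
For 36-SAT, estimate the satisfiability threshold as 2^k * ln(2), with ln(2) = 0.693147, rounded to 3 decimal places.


Using the asymptotic formula: threshold ~ 2^k * ln(2).
2^36 = 68719476736.
68719476736 * 0.693147 = 47632699141.128.

47632699141.128


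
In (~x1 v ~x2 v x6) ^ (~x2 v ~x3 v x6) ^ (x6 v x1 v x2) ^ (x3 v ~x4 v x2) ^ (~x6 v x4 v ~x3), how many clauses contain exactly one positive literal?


A definite clause has exactly one positive literal.
Clause 1: 1 positive -> definite
Clause 2: 1 positive -> definite
Clause 3: 3 positive -> not definite
Clause 4: 2 positive -> not definite
Clause 5: 1 positive -> definite
Definite clause count = 3.

3


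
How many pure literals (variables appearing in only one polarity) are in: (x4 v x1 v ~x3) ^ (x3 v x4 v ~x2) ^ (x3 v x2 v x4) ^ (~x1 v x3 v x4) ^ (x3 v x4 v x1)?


A pure literal appears in only one polarity across all clauses.
Pure literals: x4 (positive only).
Count = 1.

1


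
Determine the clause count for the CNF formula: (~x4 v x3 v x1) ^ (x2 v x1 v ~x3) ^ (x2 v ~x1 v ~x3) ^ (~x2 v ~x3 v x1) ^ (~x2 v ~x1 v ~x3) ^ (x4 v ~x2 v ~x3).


Each group enclosed in parentheses joined by ^ is one clause.
Counting the conjuncts: 6 clauses.

6


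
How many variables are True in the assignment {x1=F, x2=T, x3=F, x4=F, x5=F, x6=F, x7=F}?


The weight is the number of variables assigned True.
True variables: x2.
Weight = 1.

1


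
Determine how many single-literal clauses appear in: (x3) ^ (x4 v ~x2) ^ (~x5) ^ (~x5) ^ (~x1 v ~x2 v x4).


A unit clause contains exactly one literal.
Unit clauses found: (x3), (~x5), (~x5).
Count = 3.

3


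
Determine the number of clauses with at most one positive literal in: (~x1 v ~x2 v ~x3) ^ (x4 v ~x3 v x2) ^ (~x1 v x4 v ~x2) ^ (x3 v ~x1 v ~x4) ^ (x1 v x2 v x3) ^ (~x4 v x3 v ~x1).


A Horn clause has at most one positive literal.
Clause 1: 0 positive lit(s) -> Horn
Clause 2: 2 positive lit(s) -> not Horn
Clause 3: 1 positive lit(s) -> Horn
Clause 4: 1 positive lit(s) -> Horn
Clause 5: 3 positive lit(s) -> not Horn
Clause 6: 1 positive lit(s) -> Horn
Total Horn clauses = 4.

4


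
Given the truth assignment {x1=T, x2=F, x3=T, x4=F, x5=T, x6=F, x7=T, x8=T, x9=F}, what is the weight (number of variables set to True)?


The weight is the number of variables assigned True.
True variables: x1, x3, x5, x7, x8.
Weight = 5.

5


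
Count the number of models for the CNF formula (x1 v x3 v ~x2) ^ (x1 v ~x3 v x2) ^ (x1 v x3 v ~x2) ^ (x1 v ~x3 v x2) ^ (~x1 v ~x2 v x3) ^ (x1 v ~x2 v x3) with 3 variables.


Enumerate all 8 truth assignments over 3 variables.
Test each against every clause.
Satisfying assignments found: 5.

5


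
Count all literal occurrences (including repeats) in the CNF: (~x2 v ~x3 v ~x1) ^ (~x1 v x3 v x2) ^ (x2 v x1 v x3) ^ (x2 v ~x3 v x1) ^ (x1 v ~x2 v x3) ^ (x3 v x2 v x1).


Clause lengths: 3, 3, 3, 3, 3, 3.
Sum = 3 + 3 + 3 + 3 + 3 + 3 = 18.

18


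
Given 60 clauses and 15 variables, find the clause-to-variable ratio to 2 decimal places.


Clause-to-variable ratio = clauses / variables.
60 / 15 = 4.0.

4.0


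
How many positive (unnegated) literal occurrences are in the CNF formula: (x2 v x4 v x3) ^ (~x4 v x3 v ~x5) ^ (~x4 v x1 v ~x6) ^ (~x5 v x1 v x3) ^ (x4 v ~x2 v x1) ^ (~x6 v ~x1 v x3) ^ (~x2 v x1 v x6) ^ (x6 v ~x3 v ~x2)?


Scan each clause for unnegated literals.
Clause 1: 3 positive; Clause 2: 1 positive; Clause 3: 1 positive; Clause 4: 2 positive; Clause 5: 2 positive; Clause 6: 1 positive; Clause 7: 2 positive; Clause 8: 1 positive.
Total positive literal occurrences = 13.

13


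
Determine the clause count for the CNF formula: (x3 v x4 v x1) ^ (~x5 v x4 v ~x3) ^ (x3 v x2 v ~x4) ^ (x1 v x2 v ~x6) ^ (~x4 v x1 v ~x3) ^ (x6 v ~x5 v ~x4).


Each group enclosed in parentheses joined by ^ is one clause.
Counting the conjuncts: 6 clauses.

6


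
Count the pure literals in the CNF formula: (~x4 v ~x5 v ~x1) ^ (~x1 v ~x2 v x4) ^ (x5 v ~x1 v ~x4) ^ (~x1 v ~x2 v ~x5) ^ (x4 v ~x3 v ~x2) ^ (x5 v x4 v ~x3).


A pure literal appears in only one polarity across all clauses.
Pure literals: x1 (negative only), x2 (negative only), x3 (negative only).
Count = 3.

3


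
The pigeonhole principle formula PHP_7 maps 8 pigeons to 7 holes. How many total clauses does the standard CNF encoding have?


The PHP encoding has two parts:
1) At-least-one-hole clauses: 8 (one per pigeon, each with 7 literals).
2) At-most-one-pigeon-per-hole clauses: 7 holes * C(8,2) = 7 * 28 = 196.
Total clauses = 8 + 196 = 204.

204


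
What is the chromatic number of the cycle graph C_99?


An odd cycle cannot be 2-colored: alternating two colors around the cycle returns to the start with a conflict.
Since 99 is odd, three colors are required (and three suffice).
Chromatic number = 3.

3


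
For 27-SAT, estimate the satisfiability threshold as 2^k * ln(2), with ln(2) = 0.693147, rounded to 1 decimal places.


Using the asymptotic formula: threshold ~ 2^k * ln(2).
2^27 = 134217728.
134217728 * 0.693147 = 93032615.5.

93032615.5


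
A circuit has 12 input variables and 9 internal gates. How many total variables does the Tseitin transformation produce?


The Tseitin transformation introduces one auxiliary variable per gate.
Total variables = inputs + gates = 12 + 9 = 21.

21


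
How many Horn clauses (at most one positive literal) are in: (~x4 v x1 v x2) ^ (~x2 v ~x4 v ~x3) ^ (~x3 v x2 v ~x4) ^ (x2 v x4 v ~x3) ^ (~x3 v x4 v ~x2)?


A Horn clause has at most one positive literal.
Clause 1: 2 positive lit(s) -> not Horn
Clause 2: 0 positive lit(s) -> Horn
Clause 3: 1 positive lit(s) -> Horn
Clause 4: 2 positive lit(s) -> not Horn
Clause 5: 1 positive lit(s) -> Horn
Total Horn clauses = 3.

3


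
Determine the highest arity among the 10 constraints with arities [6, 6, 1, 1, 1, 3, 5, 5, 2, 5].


The arities are: 6, 6, 1, 1, 1, 3, 5, 5, 2, 5.
Scan for the maximum value.
Maximum arity = 6.

6


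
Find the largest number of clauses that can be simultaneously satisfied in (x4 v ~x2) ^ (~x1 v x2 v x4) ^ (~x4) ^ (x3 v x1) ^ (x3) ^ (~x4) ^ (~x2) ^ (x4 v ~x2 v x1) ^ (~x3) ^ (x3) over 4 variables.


Enumerate all 16 truth assignments.
For each, count how many of the 10 clauses are satisfied.
The formula is not fully satisfiable, so the maximum is below 10.
Maximum simultaneously satisfiable clauses = 9.

9


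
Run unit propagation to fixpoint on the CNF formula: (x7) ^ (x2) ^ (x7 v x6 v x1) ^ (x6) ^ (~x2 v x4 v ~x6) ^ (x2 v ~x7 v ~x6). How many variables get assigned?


Unit propagation repeatedly assigns the literal in any unit clause, then simplifies.
Assignments in order: x7 = T, x2 = T, x6 = T, x4 = T.
No further unit clauses remain.
Total variables assigned = 4.

4


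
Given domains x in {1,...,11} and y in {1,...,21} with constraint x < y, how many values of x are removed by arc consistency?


For the constraint x < y, x needs a supporting value in y's domain.
x can be at most 20 (one less than y's maximum).
Valid x values from domain: 11 out of 11.
Pruned = 11 - 11 = 0.

0


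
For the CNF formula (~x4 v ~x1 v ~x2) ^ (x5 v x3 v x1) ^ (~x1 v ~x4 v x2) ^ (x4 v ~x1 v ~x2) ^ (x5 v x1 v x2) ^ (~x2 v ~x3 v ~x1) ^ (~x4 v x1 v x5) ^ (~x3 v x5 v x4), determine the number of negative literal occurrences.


Scan each clause for negated literals.
Clause 1: 3 negative; Clause 2: 0 negative; Clause 3: 2 negative; Clause 4: 2 negative; Clause 5: 0 negative; Clause 6: 3 negative; Clause 7: 1 negative; Clause 8: 1 negative.
Total negative literal occurrences = 12.

12


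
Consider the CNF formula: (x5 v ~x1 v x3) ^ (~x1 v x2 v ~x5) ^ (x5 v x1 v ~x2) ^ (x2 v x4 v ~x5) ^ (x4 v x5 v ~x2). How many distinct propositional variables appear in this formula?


Identify each distinct variable in the formula.
Variables found: x1, x2, x3, x4, x5.
Total distinct variables = 5.

5


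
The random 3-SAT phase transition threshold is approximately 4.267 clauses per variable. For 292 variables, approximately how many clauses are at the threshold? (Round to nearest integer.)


The 3-SAT phase transition occurs at approximately 4.267 clauses per variable.
m = 4.267 * 292 = 1245.964.
Rounded to nearest integer: 1246.

1246
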